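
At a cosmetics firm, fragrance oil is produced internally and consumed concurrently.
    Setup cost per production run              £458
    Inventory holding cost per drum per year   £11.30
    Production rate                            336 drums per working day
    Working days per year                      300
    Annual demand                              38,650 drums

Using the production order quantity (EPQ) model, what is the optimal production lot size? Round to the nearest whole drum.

Daily demand d = 38,650/300 = 128.833; p = 336; 1 − d/p = 0.61657
EPQ = √(2DS / (H(1 − d/p)))
    = √(2 × 38,650 × 458 / (11.3 × 0.61657)) ≈ 2,254.20

2,254 drums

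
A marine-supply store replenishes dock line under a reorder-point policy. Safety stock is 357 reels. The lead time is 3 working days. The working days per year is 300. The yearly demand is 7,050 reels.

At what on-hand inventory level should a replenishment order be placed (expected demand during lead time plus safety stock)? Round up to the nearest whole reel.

Daily demand d = 7,050 / 300 = 23.500 reels/day
Demand during lead time = 23.500 × 3 = 70.50
Reorder point = 70.50 + 357 = 427.50 → round up

428 reels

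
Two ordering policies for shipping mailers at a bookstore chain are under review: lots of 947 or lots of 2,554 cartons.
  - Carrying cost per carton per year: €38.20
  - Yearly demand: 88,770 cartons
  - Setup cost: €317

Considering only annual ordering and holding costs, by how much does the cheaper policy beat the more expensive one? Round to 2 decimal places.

For each Q, cost = (D/Q)·S + (Q/2)·H.
TC(947) = (88,770/947)×317 + (947/2)×38.2 = €47,802.68
TC(2,554) = (88,770/2,554)×317 + (2,554/2)×38.2 = €59,799.45
|ΔTC| = |€47,802.68 − €59,799.45| = €11,996.76

€11,996.76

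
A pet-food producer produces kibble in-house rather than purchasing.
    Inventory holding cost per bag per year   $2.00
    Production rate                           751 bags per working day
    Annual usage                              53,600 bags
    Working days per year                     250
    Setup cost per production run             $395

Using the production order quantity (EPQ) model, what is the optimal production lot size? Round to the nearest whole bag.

5,443 bags

Daily demand d = 53,600/250 = 214.400; p = 751; 1 − d/p = 0.71451
EPQ = √(2DS / (H(1 − d/p)))
    = √(2 × 53,600 × 395 / (2 × 0.71451)) ≈ 5,443.47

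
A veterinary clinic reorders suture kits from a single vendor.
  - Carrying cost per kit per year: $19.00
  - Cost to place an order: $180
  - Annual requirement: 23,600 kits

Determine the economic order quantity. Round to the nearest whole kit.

Q* = √(2·D·S / H) = √(2·23,600·180 / 19) = √447,157.9 ≈ 668.70

669 kits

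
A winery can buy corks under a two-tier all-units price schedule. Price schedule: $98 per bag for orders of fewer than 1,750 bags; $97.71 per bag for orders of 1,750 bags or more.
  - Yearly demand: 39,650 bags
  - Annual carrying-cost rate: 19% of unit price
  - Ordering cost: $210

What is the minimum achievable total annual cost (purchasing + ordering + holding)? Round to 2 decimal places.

$3,895,203.79

H₁ = 19%×$98 = $18.6200;  H₂ = 19%×$97.71 = $18.5649
EOQ₁ = √(2×39,650×210/18.6200) = 945.71  (< 1,750, feasible at tier 1)
EOQ₂ = √(2×39,650×210/18.5649) = 947.11  (< 1,750 → use Q = 1,750 at tier-2 price)
TC(tier 1 (EOQ₁), Q≈945.7) = $3,903,309.06
TC(tier 2, Q≈1,750.0) = $3,895,203.79
Minimum at tier 2: $3,895,203.79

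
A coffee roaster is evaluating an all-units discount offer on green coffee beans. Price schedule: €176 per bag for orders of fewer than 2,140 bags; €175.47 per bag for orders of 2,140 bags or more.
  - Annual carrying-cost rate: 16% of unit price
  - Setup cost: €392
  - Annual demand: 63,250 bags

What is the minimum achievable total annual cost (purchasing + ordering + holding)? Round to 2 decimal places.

H₁ = 16%×€176 = €28.1600;  H₂ = 16%×€175.47 = €28.0752
EOQ₁ = √(2×63,250×392/28.1600) = 1,327.00  (< 2,140, feasible at tier 1)
EOQ₂ = √(2×63,250×392/28.0752) = 1,329.01  (< 2,140 → use Q = 2,140 at tier-2 price)
TC(tier 1 (EOQ₁), Q≈1,327.0) = €11,169,368.41
TC(tier 2, Q≈2,140.0) = €11,140,103.95
Minimum at tier 2: €11,140,103.95

€11,140,103.95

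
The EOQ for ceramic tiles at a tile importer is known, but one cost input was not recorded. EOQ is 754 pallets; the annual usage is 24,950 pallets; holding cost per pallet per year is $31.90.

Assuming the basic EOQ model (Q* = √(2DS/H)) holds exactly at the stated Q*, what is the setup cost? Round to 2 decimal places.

Since Q* = (2DS/H)^½, squaring gives Q*²·H = 2DS.
S = Q²H / (2D) = 754² × 31.9 / (2 × 24,950) = 363.4401

$363.44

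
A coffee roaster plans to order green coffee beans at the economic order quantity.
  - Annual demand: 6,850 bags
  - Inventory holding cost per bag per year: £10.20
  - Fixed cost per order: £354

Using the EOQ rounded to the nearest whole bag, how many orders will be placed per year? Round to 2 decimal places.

Optimal lot size Q* = (2 × 6,850 × £354 / £10.2)^½ ≈ 689.54 → Q = 690
N = D/Q = 6,850/690 ≈ 9.928 orders/yr

9.93 orders per year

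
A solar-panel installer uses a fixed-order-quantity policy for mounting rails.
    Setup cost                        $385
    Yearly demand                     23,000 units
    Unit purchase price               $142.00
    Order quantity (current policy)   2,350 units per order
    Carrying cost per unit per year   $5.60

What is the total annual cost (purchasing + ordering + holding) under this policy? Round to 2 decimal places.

Ordering: D/Q × S = 23,000/2,350 × $385 = $3,768.09
Holding:  Q/2 × H = 2,350/2 × $5.6 = $6,580.00
Purchase cost = D·C = 23,000 × 142 = $3,266,000.00
Total = $3,768.09 + $6,580.00 + $3,266,000.00 = $3,276,348.09

$3,276,348.09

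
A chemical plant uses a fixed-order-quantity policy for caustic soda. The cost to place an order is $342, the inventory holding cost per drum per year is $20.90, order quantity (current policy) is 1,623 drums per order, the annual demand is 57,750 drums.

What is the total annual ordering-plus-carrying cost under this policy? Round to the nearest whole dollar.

$29,129

Orders/yr = 57,750/1,623 = 35.582; ordering cost = 35.582 × $342 = $12,169.13
Average inventory = 1,623/2 = 811.5; holding cost = 811.5 × $20.9 = $16,960.35
Total = $12,169.13 + $16,960.35 = $29,129.48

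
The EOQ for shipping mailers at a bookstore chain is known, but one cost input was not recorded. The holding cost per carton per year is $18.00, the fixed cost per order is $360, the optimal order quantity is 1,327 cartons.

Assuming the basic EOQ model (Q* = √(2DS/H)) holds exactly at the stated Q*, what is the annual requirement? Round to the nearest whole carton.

44,023 cartons per year

EOQ relation: Q² = 2DS/H, so rearrange for the unknown.
D = Q²H / (2S) = 1,327² × 18 / (2 × 360) = 44,023.22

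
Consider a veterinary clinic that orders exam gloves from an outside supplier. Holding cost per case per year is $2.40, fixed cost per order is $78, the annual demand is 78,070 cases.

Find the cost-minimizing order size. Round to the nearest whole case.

2DS/H = 2·78,070·78/2.4 = 5,074,550.00
EOQ = √5,074,550.00 ≈ 2,252.68

2,253 cases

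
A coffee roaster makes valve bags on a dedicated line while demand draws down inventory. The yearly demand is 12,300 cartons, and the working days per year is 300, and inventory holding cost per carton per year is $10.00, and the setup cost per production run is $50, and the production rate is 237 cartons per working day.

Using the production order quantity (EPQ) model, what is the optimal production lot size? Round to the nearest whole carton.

386 cartons

Daily demand d = 12,300/300 = 41.000; p = 237; 1 − d/p = 0.82700
EPQ = √(2DS / (H(1 − d/p)))
    = √(2 × 12,300 × 50 / (10 × 0.82700)) ≈ 385.65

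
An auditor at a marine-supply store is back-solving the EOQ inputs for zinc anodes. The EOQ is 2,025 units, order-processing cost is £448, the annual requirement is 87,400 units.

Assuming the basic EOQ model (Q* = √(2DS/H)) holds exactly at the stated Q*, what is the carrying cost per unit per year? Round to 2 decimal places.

From Q* = √(2DS/H) ⇒ Q*² = 2DS/H.
H = 2DS / Q² = 2 × 87,400 × 448 / 2,025² = 19.0972

£19.10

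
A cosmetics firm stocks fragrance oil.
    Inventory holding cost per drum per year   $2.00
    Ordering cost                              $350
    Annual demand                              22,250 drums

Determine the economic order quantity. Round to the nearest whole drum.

2,791 drums

2DS/H = 2·22,250·350/2 = 7,787,500.00
EOQ = √7,787,500.00 ≈ 2,790.61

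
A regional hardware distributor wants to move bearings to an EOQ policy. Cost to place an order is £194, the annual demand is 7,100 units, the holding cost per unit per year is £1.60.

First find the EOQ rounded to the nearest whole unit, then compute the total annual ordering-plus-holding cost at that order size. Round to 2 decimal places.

2DS/H = 2·7,100·194/1.6 = 1,721,750.00
EOQ = √1,721,750.00 ≈ 1,312.15 → Q = 1,312 units
Orders/yr = 7,100/1,312 = 5.412; ordering cost = 5.412 × £194 = £1,049.85
Average inventory = 1,312/2 = 656; holding cost = 656 × £1.6 = £1,049.60
Total = £1,049.85 + £1,049.60 = £2,099.45

£2,099.45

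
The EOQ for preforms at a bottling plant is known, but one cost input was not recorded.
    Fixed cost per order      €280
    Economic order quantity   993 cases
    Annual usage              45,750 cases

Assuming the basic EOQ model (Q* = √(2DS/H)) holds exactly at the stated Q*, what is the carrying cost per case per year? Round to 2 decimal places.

Since Q* = (2DS/H)^½, squaring gives Q*²·H = 2DS.
H = 2DS / Q² = 2 × 45,750 × 280 / 993² = 25.9825

€25.98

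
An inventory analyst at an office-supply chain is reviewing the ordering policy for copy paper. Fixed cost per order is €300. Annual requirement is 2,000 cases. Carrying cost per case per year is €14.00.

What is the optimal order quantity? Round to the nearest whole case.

EOQ = √(2DS/H) = √(2 × 2,000 × 300 / 14)
    = √(85,714.29) ≈ 292.77

293 cases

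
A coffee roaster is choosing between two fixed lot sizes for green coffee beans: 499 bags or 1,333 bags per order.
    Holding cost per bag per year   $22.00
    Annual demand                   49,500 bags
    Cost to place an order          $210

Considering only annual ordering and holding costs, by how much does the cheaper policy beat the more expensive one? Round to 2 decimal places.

$3,859.46

TC(Q) = (D/Q)S + (Q/2)H
TC(499) = (49,500/499)×210 + (499/2)×22 = $26,320.66
TC(1,333) = (49,500/1,333)×210 + (1,333/2)×22 = $22,461.20
Cheaper: Q = 1,333.  Difference = $3,859.46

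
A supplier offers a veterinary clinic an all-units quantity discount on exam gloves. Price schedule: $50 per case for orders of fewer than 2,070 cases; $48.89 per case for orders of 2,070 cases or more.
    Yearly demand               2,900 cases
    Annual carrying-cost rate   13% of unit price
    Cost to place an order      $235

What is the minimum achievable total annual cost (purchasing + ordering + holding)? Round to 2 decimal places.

H₁ = 13%×$50 = $6.5000;  H₂ = 13%×$48.89 = $6.3557
EOQ₁ = √(2×2,900×235/6.5000) = 457.92  (< 2,070, feasible at tier 1)
EOQ₂ = √(2×2,900×235/6.3557) = 463.09  (< 2,070 → use Q = 2,070 at tier-2 price)
TC(tier 1 (EOQ₁), Q≈457.9) = $147,976.49
TC(tier 2, Q≈2,070.0) = $148,688.38
Minimum at tier 1 (EOQ₁): $147,976.49

$147,976.49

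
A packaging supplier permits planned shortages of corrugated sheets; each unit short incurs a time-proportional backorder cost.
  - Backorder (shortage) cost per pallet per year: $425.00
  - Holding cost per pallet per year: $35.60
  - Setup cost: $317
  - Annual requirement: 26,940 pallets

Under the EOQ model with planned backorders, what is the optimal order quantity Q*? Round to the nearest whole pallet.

Basic EOQ = √(2·26,940·317/35.6) = 692.657
Backorder adjustment √((H+b)/b) = √((35.6+425)/425) = 1.0410
Q* = 692.657 × 1.0410 ≈ 721.08

721 pallets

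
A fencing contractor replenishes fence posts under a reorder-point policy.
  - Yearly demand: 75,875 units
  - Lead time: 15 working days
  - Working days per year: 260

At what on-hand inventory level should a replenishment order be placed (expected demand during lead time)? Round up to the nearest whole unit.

4,378 units

Daily demand d = 75,875 / 260 = 291.827 units/day
Demand during lead time = 291.827 × 15 = 4,377.40
Reorder point = 4,377.40 → round up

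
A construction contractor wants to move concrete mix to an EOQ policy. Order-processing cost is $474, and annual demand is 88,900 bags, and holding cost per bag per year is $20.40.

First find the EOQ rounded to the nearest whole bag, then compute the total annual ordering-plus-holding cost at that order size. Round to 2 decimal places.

2DS/H = 2·88,900·474/20.4 = 4,131,235.29
EOQ = √4,131,235.29 ≈ 2,032.54 → Q = 2,033 bags
Annual ordering cost = (D/Q)·S = (88,900/2,033) × 474 = $20,727.30
Annual holding cost  = (Q/2)·H = (2,033/2) × 20.4 = $20,736.60
Total = $20,727.30 + $20,736.60 = $41,463.90

$41,463.90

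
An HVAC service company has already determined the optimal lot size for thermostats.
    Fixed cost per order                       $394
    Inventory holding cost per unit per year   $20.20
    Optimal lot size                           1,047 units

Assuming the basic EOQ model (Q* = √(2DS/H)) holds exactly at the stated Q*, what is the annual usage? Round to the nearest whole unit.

Since Q* = (2DS/H)^½, squaring gives Q*²·H = 2DS.
D = Q²H / (2S) = 1,047² × 20.2 / (2 × 394) = 28,100.79

28,101 units per year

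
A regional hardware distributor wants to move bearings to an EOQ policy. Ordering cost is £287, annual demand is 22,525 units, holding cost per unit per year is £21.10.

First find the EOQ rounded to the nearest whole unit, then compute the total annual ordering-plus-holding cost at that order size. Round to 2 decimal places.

£16,516.94

2DS/H = 2·22,525·287/21.1 = 612,765.40
EOQ = √612,765.40 ≈ 782.79 → Q = 783 units
Annual ordering cost = (D/Q)·S = (22,525/783) × 287 = £8,256.29
Annual holding cost  = (Q/2)·H = (783/2) × 21.1 = £8,260.65
Total = £8,256.29 + £8,260.65 = £16,516.94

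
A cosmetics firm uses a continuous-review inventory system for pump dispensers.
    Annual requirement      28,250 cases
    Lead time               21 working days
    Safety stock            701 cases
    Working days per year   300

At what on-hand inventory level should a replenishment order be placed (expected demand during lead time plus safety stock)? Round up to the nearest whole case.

Daily demand d = 28,250 / 300 = 94.167 cases/day
Demand during lead time = 94.167 × 21 = 1,977.50
Reorder point = 1,977.50 + 701 = 2,678.50 → round up

2,679 cases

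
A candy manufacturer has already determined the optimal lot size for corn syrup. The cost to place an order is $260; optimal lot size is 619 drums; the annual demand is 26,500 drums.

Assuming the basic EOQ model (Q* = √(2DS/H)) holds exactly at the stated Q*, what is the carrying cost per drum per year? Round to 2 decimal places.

$35.96

Since Q* = (2DS/H)^½, squaring gives Q*²·H = 2DS.
H = 2DS / Q² = 2 × 26,500 × 260 / 619² = 35.9640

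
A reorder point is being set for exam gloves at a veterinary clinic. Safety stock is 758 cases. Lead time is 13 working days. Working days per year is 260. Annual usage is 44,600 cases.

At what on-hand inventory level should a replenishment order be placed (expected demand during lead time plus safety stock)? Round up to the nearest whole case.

2,988 cases

Daily demand d = 44,600 / 260 = 171.538 cases/day
Demand during lead time = 171.538 × 13 = 2,230.00
Reorder point = 2,230.00 + 758 = 2,988.00 → round up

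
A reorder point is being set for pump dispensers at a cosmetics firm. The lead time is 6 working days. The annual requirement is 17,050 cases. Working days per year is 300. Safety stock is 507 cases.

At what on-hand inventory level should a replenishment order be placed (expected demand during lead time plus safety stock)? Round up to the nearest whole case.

848 cases

Daily demand d = 17,050 / 300 = 56.833 cases/day
Demand during lead time = 56.833 × 6 = 341.00
Reorder point = 341.00 + 507 = 848.00 → round up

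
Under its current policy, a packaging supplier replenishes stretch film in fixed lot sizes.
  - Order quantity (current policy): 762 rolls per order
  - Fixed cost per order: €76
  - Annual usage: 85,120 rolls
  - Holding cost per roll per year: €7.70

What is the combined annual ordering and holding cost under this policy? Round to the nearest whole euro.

€11,423

Ordering: D/Q × S = 85,120/762 × €76 = €8,489.66
Holding:  Q/2 × H = 762/2 × €7.7 = €2,933.70
Total = €8,489.66 + €2,933.70 = €11,423.36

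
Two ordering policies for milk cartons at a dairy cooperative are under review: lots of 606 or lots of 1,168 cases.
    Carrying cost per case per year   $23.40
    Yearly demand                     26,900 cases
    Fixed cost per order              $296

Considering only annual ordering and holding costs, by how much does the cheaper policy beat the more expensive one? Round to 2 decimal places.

For each Q, cost = (D/Q)·S + (Q/2)·H.
TC(606) = (26,900/606)×296 + (606/2)×23.4 = $20,229.47
TC(1,168) = (26,900/1,168)×296 + (1,168/2)×23.4 = $20,482.72
Cheaper: Q = 606.  Difference = $253.25

$253.25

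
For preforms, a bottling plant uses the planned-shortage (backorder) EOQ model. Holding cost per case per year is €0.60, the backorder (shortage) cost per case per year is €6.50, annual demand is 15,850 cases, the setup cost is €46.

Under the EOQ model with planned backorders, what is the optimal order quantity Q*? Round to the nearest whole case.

1,629 cases

Q* = √(2DS/H) · √((H + b)/b)
   = √(2 × 15,850 × 46 / 0.6) · √((0.6 + 6.5) / 6.5)
   = 1,558.953 × 1.0451 ≈ 1,629.32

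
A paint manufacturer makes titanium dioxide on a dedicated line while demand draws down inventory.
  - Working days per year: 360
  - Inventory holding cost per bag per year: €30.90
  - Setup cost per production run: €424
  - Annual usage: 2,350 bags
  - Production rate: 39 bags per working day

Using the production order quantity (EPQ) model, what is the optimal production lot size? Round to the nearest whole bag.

278 bags

Daily demand d = 2,350/360 = 6.528; p = 39; 1 − d/p = 0.83262
EPQ = √(2DS / (H(1 − d/p)))
    = √(2 × 2,350 × 424 / (30.9 × 0.83262)) ≈ 278.31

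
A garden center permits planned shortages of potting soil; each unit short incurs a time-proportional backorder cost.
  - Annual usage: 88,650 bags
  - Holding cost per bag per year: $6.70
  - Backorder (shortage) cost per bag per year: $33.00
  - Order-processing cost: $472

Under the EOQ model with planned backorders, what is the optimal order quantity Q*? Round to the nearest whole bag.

Q* = √(2DS/H) · √((H + b)/b)
   = √(2 × 88,650 × 472 / 6.7) · √((6.7 + 33) / 33)
   = 3,534.174 × 1.0968 ≈ 3,876.38

3,876 bags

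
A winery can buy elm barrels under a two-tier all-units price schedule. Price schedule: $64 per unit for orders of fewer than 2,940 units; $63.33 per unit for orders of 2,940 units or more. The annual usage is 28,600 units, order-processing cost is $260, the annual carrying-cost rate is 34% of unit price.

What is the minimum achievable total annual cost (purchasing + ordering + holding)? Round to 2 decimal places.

H₁ = 34%×$64 = $21.7600;  H₂ = 34%×$63.33 = $21.5322
EOQ₁ = √(2×28,600×260/21.7600) = 826.71  (< 2,940, feasible at tier 1)
EOQ₂ = √(2×28,600×260/21.5322) = 831.08  (< 2,940 → use Q = 2,940 at tier-2 price)
TC(tier 1 (EOQ₁), Q≈826.7) = $1,848,389.29
TC(tier 2, Q≈2,940.0) = $1,845,419.59
Minimum at tier 2: $1,845,419.59

$1,845,419.59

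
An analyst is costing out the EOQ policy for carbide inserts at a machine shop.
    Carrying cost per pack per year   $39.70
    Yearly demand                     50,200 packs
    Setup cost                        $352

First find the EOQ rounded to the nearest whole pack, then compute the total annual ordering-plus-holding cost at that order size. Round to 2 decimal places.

$37,457.04

2DS/H = 2·50,200·352/39.7 = 890,196.47
EOQ = √890,196.47 ≈ 943.50 → Q = 944 packs
Annual ordering cost = (D/Q)·S = (50,200/944) × 352 = $18,718.64
Annual holding cost  = (Q/2)·H = (944/2) × 39.7 = $18,738.40
Total = $18,718.64 + $18,738.40 = $37,457.04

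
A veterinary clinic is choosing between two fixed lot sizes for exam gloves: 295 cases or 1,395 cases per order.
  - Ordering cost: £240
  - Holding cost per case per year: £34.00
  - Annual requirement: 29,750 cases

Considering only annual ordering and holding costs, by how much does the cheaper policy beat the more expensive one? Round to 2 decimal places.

£385.11

Annual cost at Q: ordering D·S/Q plus holding Q·H/2.
TC(295) = (29,750/295)×240 + (295/2)×34 = £29,218.39
TC(1,395) = (29,750/1,395)×240 + (1,395/2)×34 = £28,833.28
|ΔTC| = |£29,218.39 − £28,833.28| = £385.11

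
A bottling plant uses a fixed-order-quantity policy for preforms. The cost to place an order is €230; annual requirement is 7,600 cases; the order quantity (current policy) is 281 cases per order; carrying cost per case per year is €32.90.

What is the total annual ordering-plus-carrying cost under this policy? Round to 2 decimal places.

€10,843.09

Annual ordering cost = (D/Q)·S = (7,600/281) × 230 = €6,220.64
Annual holding cost  = (Q/2)·H = (281/2) × 32.9 = €4,622.45
Total = €6,220.64 + €4,622.45 = €10,843.09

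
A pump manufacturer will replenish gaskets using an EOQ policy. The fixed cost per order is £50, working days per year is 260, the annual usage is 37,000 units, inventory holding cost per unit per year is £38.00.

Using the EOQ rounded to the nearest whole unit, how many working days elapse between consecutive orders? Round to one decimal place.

2DS/H = 2·37,000·50/38 = 97,368.42
EOQ = √97,368.42 ≈ 312.04 → Q = 312 units
Cycle time = (working days × Q)/D = (260 × 312) / 37,000 = 2.192 days

2.2 days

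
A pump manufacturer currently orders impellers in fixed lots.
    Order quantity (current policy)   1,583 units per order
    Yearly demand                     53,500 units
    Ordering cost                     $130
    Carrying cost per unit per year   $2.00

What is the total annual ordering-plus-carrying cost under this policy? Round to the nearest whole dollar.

$5,977

Ordering: D/Q × S = 53,500/1,583 × $130 = $4,393.56
Holding:  Q/2 × H = 1,583/2 × $2 = $1,583.00
Total = $4,393.56 + $1,583.00 = $5,976.56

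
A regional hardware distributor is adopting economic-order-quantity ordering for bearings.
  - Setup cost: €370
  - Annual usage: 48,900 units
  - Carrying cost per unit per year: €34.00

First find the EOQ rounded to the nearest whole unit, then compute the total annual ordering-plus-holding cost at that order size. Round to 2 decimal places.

Q* = √(2·D·S / H) = √(2·48,900·370 / 34) = √1,064,294.1 ≈ 1,031.65 → Q = 1,032 units
Annual ordering cost = (D/Q)·S = (48,900/1,032) × 370 = €17,531.98
Annual holding cost  = (Q/2)·H = (1,032/2) × 34 = €17,544.00
Total = €17,531.98 + €17,544.00 = €35,075.98

€35,075.98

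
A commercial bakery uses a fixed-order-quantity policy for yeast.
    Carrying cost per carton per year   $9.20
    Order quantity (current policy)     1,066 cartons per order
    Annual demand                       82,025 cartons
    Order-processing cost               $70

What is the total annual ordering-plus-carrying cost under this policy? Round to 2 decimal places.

$10,289.86

Orders/yr = 82,025/1,066 = 76.947; ordering cost = 76.947 × $70 = $5,386.26
Average inventory = 1,066/2 = 533; holding cost = 533 × $9.2 = $4,903.60
Total = $5,386.26 + $4,903.60 = $10,289.86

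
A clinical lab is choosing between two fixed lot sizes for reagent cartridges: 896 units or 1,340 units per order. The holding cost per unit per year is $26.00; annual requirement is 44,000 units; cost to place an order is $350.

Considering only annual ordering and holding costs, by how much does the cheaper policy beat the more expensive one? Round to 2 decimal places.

$77.04

Annual cost at Q: ordering D·S/Q plus holding Q·H/2.
TC(896) = (44,000/896)×350 + (896/2)×26 = $28,835.50
TC(1,340) = (44,000/1,340)×350 + (1,340/2)×26 = $28,912.54
|ΔTC| = |$28,835.50 − $28,912.54| = $77.04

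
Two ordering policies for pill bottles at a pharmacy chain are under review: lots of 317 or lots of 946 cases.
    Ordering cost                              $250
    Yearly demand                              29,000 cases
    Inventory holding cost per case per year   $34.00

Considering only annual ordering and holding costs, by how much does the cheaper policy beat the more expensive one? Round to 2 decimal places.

$4,513.81

TC(Q) = (D/Q)S + (Q/2)H
TC(317) = (29,000/317)×250 + (317/2)×34 = $28,259.66
TC(946) = (29,000/946)×250 + (946/2)×34 = $23,745.85
Lots of 946 are cheaper by $4,513.81.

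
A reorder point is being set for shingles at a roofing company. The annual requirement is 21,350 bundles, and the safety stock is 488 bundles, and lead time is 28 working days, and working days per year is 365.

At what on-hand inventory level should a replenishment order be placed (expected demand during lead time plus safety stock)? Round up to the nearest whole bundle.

Daily demand d = 21,350 / 365 = 58.493 bundles/day
Demand during lead time = 58.493 × 28 = 1,637.81
Reorder point = 1,637.81 + 488 = 2,125.81 → round up

2,126 bundles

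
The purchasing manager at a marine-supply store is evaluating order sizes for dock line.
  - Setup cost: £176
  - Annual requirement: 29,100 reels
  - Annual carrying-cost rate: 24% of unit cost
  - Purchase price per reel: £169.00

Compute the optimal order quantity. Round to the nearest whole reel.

Carrying cost H = £169 × 24% = £40.5600/reel/yr
EOQ = √(2DS/H) = √(2 × 29,100 × 176 / 40.56)
    = √(252,544.38) ≈ 502.54

503 reels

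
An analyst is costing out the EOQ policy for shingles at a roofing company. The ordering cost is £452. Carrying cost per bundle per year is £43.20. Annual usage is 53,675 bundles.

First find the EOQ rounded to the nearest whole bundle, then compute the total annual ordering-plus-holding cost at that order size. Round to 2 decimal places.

£45,783.83

EOQ = √(2DS/H) = √(2 × 53,675 × 452 / 43.2)
    = √(1,123,199.07) ≈ 1,059.81 → Q = 1,060 bundles
Orders/yr = 53,675/1,060 = 50.637; ordering cost = 50.637 × £452 = £22,887.83
Average inventory = 1,060/2 = 530; holding cost = 530 × £43.2 = £22,896.00
Total = £22,887.83 + £22,896.00 = £45,783.83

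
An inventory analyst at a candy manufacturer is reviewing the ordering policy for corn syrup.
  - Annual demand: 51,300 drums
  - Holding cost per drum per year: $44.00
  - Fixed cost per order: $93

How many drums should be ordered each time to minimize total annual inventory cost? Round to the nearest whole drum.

466 drums

2DS/H = 2·51,300·93/44 = 216,859.09
EOQ = √216,859.09 ≈ 465.68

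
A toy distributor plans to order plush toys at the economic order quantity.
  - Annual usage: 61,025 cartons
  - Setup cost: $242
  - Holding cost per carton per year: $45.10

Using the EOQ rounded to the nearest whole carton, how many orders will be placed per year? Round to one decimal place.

2DS/H = 2·61,025·242/45.1 = 654,902.44
EOQ = √654,902.44 ≈ 809.26 → Q = 809
Orders per year = D/Q = 61,025 / 809 = 75.433

75.4 orders per year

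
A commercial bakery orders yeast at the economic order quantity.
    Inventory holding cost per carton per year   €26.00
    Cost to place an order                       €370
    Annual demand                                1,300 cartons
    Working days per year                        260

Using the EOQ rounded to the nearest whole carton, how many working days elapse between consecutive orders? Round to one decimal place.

38.4 days

Q* = √(2·D·S / H) = √(2·1,300·370 / 26) = √37,000.0 ≈ 192.35 → Q = 192 cartons
T = Q/D × 260 days = 192/1,300 × 260 = 38.400 days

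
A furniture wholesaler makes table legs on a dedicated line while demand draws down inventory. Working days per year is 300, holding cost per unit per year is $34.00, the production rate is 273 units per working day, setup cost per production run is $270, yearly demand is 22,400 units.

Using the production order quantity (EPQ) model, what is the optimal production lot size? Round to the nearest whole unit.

700 units

Daily demand d = 22,400/300 = 74.667; p = 273; 1 − d/p = 0.72650
EPQ = √(2DS / (H(1 − d/p)))
    = √(2 × 22,400 × 270 / (34 × 0.72650)) ≈ 699.79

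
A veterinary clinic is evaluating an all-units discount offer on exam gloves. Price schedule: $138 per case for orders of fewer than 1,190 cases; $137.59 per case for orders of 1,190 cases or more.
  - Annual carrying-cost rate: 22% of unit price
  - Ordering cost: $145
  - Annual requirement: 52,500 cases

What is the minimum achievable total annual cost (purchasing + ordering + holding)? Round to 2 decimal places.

H₁ = 22%×$138 = $30.3600;  H₂ = 22%×$137.59 = $30.2698
EOQ₁ = √(2×52,500×145/30.3600) = 708.15  (< 1,190, feasible at tier 1)
EOQ₂ = √(2×52,500×145/30.2698) = 709.21  (< 1,190 → use Q = 1,190 at tier-2 price)
TC(tier 1 (EOQ₁), Q≈708.2) = $7,266,499.56
TC(tier 2, Q≈1,190.0) = $7,247,882.59
Minimum at tier 2: $7,247,882.59

$7,247,882.59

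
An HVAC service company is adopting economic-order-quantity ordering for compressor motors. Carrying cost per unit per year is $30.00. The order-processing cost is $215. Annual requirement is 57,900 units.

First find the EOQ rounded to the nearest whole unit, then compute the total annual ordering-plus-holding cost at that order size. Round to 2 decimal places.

$27,329.65

EOQ = √(2DS/H) = √(2 × 57,900 × 215 / 30)
    = √(829,900.00) ≈ 910.99 → Q = 911 units
Annual ordering cost = (D/Q)·S = (57,900/911) × 215 = $13,664.65
Annual holding cost  = (Q/2)·H = (911/2) × 30 = $13,665.00
Total = $13,664.65 + $13,665.00 = $27,329.65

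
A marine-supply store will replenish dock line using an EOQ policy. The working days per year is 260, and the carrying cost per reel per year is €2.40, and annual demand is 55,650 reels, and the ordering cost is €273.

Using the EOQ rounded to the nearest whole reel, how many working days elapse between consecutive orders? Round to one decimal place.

Q* = √(2·D·S / H) = √(2·55,650·273 / 2.4) = √12,660,375.0 ≈ 3,558.14 → Q = 3,558 reels
T = Q/D × 260 days = 3,558/55,650 × 260 = 16.623 days

16.6 days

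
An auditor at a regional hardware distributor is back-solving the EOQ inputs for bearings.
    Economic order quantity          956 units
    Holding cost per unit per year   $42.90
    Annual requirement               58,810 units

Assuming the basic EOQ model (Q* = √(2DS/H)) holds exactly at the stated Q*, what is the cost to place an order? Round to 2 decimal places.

From Q* = √(2DS/H) ⇒ Q*² = 2DS/H.
S = Q²H / (2D) = 956² × 42.9 / (2 × 58,810) = 333.3434

$333.34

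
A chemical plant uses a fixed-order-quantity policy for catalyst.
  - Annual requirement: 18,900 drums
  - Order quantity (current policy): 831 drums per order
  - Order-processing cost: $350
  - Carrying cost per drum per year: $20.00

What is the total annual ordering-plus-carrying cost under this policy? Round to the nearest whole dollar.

Annual ordering cost = (D/Q)·S = (18,900/831) × 350 = $7,960.29
Annual holding cost  = (Q/2)·H = (831/2) × 20 = $8,310.00
Total = $7,960.29 + $8,310.00 = $16,270.29

$16,270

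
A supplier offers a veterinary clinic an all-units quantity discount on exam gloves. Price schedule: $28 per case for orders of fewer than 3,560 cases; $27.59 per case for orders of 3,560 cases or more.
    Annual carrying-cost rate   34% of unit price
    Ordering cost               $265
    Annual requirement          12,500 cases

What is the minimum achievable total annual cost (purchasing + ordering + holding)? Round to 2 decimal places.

$357,941.66

H₁ = 34%×$28 = $9.5200;  H₂ = 34%×$27.59 = $9.3806
EOQ₁ = √(2×12,500×265/9.5200) = 834.21  (< 3,560, feasible at tier 1)
EOQ₂ = √(2×12,500×265/9.3806) = 840.38  (< 3,560 → use Q = 3,560 at tier-2 price)
TC(tier 1 (EOQ₁), Q≈834.2) = $357,941.66
TC(tier 2, Q≈3,560.0) = $362,502.95
Minimum at tier 1 (EOQ₁): $357,941.66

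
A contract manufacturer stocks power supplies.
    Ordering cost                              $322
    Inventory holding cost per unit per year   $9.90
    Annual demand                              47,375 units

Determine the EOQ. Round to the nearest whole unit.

Q* = √(2·D·S / H) = √(2·47,375·322 / 9.9) = √3,081,767.7 ≈ 1,755.50

1,755 units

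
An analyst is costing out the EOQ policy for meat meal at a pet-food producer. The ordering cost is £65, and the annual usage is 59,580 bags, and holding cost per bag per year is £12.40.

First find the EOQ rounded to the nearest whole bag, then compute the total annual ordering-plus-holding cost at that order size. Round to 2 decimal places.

EOQ = √(2DS/H) = √(2 × 59,580 × 65 / 12.4)
    = √(624,629.03) ≈ 790.33 → Q = 790 bags
Orders/yr = 59,580/790 = 75.418; ordering cost = 75.418 × £65 = £4,902.15
Average inventory = 790/2 = 395; holding cost = 395 × £12.4 = £4,898.00
Total = £4,902.15 + £4,898.00 = £9,800.15

£9,800.15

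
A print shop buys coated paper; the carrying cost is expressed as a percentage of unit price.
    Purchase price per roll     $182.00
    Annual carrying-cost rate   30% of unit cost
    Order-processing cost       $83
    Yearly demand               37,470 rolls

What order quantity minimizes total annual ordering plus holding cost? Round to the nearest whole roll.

338 rolls

H = i·C = 0.3 × $182 = $54.6000 per roll-year
Optimal lot size Q* = (2 × 37,470 × $83 / $54.6)^½ ≈ 337.52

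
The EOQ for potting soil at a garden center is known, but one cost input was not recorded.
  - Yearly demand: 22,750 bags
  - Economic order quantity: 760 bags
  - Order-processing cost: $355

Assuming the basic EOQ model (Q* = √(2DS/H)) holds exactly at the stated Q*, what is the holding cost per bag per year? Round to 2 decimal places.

$27.96

Since Q* = (2DS/H)^½, squaring gives Q*²·H = 2DS.
H = 2DS / Q² = 2 × 22,750 × 355 / 760² = 27.9649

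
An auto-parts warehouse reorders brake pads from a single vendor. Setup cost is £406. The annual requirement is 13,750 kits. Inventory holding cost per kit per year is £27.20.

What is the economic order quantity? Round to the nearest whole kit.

2DS/H = 2·13,750·406/27.2 = 410,477.94
EOQ = √410,477.94 ≈ 640.69

641 kits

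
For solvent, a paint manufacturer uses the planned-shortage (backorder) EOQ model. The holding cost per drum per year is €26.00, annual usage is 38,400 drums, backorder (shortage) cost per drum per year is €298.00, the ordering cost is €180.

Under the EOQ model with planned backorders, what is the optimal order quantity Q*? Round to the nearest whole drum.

760 drums

Q* = √(2DS/H) · √((H + b)/b)
   = √(2 × 38,400 × 180 / 26) · √((26 + 298) / 298)
   = 729.172 × 1.0427 ≈ 760.32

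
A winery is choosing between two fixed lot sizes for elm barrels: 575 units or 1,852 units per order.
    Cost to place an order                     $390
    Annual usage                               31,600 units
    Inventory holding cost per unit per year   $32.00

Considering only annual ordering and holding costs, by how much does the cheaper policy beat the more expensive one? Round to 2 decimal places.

$5,653.38

TC(Q) = (D/Q)S + (Q/2)H
TC(575) = (31,600/575)×390 + (575/2)×32 = $30,633.04
TC(1,852) = (31,600/1,852)×390 + (1,852/2)×32 = $36,286.43
Cheaper: Q = 575.  Difference = $5,653.38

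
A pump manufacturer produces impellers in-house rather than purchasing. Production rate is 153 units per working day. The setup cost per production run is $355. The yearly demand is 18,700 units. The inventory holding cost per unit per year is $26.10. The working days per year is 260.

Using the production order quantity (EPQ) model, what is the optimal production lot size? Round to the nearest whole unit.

Daily demand d = 18,700/260 = 71.923; p = 153; 1 − d/p = 0.52991
EPQ = √(2DS / (H(1 − d/p)))
    = √(2 × 18,700 × 355 / (26.1 × 0.52991)) ≈ 979.78

980 units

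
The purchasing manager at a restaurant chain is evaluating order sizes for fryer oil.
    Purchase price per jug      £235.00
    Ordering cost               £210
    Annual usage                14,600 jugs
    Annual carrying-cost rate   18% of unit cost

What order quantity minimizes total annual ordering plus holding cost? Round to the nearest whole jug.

H = i·C = 0.18 × £235 = £42.3000 per jug-year
Optimal lot size Q* = (2 × 14,600 × £210 / £42.3)^½ ≈ 380.74

381 jugs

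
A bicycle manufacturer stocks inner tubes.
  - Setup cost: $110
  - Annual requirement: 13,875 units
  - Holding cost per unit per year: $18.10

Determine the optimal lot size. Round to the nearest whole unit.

411 units

Optimal lot size Q* = (2 × 13,875 × $110 / $18.1)^½ ≈ 410.67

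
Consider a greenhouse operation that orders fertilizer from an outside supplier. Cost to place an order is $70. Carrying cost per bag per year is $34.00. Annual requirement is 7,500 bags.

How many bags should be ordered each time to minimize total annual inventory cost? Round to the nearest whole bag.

Q* = √(2·D·S / H) = √(2·7,500·70 / 34) = √30,882.4 ≈ 175.73

176 bags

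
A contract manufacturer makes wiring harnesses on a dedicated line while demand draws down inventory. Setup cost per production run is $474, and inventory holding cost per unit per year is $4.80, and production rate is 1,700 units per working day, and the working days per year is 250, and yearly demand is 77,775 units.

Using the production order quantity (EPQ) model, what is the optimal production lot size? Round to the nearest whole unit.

Daily demand d = 77,775/250 = 311.100; p = 1700; 1 − d/p = 0.81700
EPQ = √(2DS / (H(1 − d/p)))
    = √(2 × 77,775 × 474 / (4.8 × 0.81700)) ≈ 4,336.03

4,336 units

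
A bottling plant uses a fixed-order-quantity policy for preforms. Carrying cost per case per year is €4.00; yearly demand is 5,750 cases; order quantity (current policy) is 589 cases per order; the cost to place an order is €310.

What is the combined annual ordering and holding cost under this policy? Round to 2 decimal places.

€4,204.32

Orders/yr = 5,750/589 = 9.762; ordering cost = 9.762 × €310 = €3,026.32
Average inventory = 589/2 = 294.5; holding cost = 294.5 × €4 = €1,178.00
Total = €3,026.32 + €1,178.00 = €4,204.32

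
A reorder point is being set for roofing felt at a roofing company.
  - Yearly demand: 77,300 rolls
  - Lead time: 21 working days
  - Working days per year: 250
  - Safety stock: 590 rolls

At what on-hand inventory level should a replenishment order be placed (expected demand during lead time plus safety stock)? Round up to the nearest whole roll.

7,084 rolls

Daily demand d = 77,300 / 250 = 309.200 rolls/day
Demand during lead time = 309.200 × 21 = 6,493.20
Reorder point = 6,493.20 + 590 = 7,083.20 → round up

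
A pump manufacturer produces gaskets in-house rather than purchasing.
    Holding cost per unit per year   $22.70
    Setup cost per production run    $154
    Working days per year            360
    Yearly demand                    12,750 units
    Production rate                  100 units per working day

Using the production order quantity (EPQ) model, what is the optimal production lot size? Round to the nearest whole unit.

518 units

d = 12,750/360 = 35.4167 units/day;  effective holding cost H(1 − d/p) = 22.7·(1 − 35.4167/100) = 14.66042
Q* = √(2DS / H_eff) = √(2·12,750·154 / 14.66042) ≈ 517.56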